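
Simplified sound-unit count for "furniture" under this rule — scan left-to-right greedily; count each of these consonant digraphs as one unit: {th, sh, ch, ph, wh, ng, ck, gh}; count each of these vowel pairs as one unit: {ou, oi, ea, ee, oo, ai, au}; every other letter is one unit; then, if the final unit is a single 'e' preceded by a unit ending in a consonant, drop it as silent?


Word: "furniture" (9 letters)
Left-to-right scan:
  1. 'f' (letter)
  2. 'u' (letter)
  3. 'r' (letter)
  4. 'n' (letter)
  5. 'i' (letter)
  6. 't' (letter)
  7. 'u' (letter)
  8. 'r' (letter)
  9. 'e' (letter)
Units from scan: 9
Final unit is 'e' after a consonant -> drop as silent (-1)
Sound units = 8 units


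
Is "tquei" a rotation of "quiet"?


Word: "quiet", Candidate: "tquei"
Method: check if candidate is substring of word+word
"quietquiet" contains "tquei"? No
Is rotation = No


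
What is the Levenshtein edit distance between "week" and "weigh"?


Word 1: "week" (length 4)
Word 2: "weigh" (length 5)
One optimal edit sequence (insert/delete/substitute each cost 1):
  1. keep 'w'
  2. keep 'e'
  3. insert 'i'  (+1)
  4. substitute 'e' -> 'g'  (+1)
  5. substitute 'k' -> 'h'  (+1)
Total edit operations: 3
Edit distance = 3


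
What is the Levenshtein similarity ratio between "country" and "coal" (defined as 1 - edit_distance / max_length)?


Word 1: "country" (length 7)
Word 2: "coal" (length 4)
One optimal edit sequence:
  1. keep 'c'
  2. keep 'o'
  3. delete 'u'  (+1)
  4. delete 'n'  (+1)
  5. delete 't'  (+1)
  6. substitute 'r' -> 'a'  (+1)
  7. substitute 'y' -> 'l'  (+1)
Edit distance = 5
Max length = max(7, 4) = 7
Similarity = 1 - 5/7
= 0.2857


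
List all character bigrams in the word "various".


Word: "various" (length 7)
Number of bigrams = 7 - 2 + 1 = 6
  Position 0: "va"
  Position 1: "ar"
  Position 2: "ri"
  Position 3: "io"
  Position 4: "ou"
  Position 5: "us"
Bigrams = "va", "ar", "ri", "io", "ou", "us"


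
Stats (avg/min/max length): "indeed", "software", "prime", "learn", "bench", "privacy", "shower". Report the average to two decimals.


Lengths: "indeed"=6, "software"=8, "prime"=5, "learn"=5, "bench"=5, "privacy"=7, "shower"=6
Sum = 42, Count = 7
Average = 42/7 = 6.00
= avg=6.00, min=5, max=8


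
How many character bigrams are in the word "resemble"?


Word: "resemble" (length 8)
Number of 2-grams = length - 2 + 1 = 8 - 2 + 1
= 7


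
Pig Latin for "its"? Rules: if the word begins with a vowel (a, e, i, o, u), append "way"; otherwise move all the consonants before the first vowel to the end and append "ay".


Word: "its"
Starts with vowel → add 'way'
Pig Latin = "itsway"


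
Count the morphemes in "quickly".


Word: "quickly"
Morphemes: quick | -ly
Each morpheme carries meaning
= 2 morphemes


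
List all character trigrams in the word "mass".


Word: "mass" (length 4)
Number of trigrams = 4 - 3 + 1 = 2
  Position 0: "mas"
  Position 1: "ass"
Trigrams = "mas", "ass"


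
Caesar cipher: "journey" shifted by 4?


Word: "journey"
Shift: 4
Each letter → (letter + shift) mod 26:
  'j' (9) + 4 = 13 → 'n'
  'o' (14) + 4 = 18 → 's'
  'u' (20) + 4 = 24 → 'y'
  'r' (17) + 4 = 21 → 'v'
  'n' (13) + 4 = 17 → 'r'
  'e' (4) + 4 = 8 → 'i'
  'y' (24) + 4 = 2 → 'c'
Result = "nsyvric"


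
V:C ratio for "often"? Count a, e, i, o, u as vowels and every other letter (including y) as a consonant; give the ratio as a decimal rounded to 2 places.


Word: "often"
Vowels (a,e,i,o,u): 2
Consonants: 3
Ratio = 2/3
= 0.67


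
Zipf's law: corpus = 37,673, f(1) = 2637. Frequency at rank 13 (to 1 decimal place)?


Zipf's law: f(r) = f(1) / r
f(1) = 2637
f(13) = 2637 / 13
= 202.8 occurrences


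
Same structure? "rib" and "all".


Pattern of "rib": [0, 1, 2]
Pattern of "all": [0, 1, 1]
Patterns do not match
Same pattern = No


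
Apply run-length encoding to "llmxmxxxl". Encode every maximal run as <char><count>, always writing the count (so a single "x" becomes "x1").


String: "llmxmxxxl"
Scanning for consecutive runs:
  'l' x 2
  'm' x 1
  'x' x 1
  'm' x 1
  'x' x 3
  'l' x 1
RLE = "l2m1x1m1x3l1"


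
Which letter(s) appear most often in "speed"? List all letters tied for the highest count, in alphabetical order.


Word: "speed"
Letter counts:
  'd': 1
  'e': 2
  'p': 1
  's': 1
Maximum count = 2
Most frequent = 'e' (2 times each)


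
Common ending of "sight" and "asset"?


Word 1: "sight"
Word 2: "asset"
Comparing from end:
  Pos -1: 't' == 't'
  Pos -2: 'h' != 'e' (stop)
LCS = "t" (length 1)


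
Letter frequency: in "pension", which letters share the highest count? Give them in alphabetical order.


Word: "pension"
Letter counts:
  'e': 1
  'i': 1
  'n': 2
  'o': 1
  'p': 1
  's': 1
Maximum count = 2
Most frequent = 'n' (2 times each)


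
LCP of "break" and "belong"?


Word 1: "break"
Word 2: "belong"
Comparing from start:
  Pos 0: 'b' == 'b'
  Pos 1: 'r' != 'e' (stop)
LCP = "b" (length 1)


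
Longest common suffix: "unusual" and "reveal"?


Word 1: "unusual"
Word 2: "reveal"
Comparing from end:
  Pos -1: 'l' == 'l'
  Pos -2: 'a' == 'a'
  Pos -3: 'u' != 'e' (stop)
LCS = "al" (length 2)


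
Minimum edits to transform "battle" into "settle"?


Word 1: "battle" (length 6)
Word 2: "settle" (length 6)
One optimal edit sequence (insert/delete/substitute each cost 1):
  1. substitute 'b' -> 's'  (+1)
  2. substitute 'a' -> 'e'  (+1)
  3. keep 't'
  4. keep 't'
  5. keep 'l'
  6. keep 'e'
Total edit operations: 2
Edit distance = 2


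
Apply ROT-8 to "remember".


Word: "remember"
Shift: 8
Each letter → (letter + shift) mod 26:
  'r' (17) + 8 = 25 → 'z'
  'e' (4) + 8 = 12 → 'm'
  'm' (12) + 8 = 20 → 'u'
  'e' (4) + 8 = 12 → 'm'
  'm' (12) + 8 = 20 → 'u'
  'b' (1) + 8 = 9 → 'j'
  'e' (4) + 8 = 12 → 'm'
  'r' (17) + 8 = 25 → 'z'
Result = "zmumujmz"


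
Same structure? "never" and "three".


Pattern of "never": [0, 1, 2, 1, 3]
Pattern of "three": [0, 1, 2, 3, 3]
Patterns do not match
Same pattern = No


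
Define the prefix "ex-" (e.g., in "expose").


Prefix: ex-
Example: expose (ex- + pose)
Meaning = out / former


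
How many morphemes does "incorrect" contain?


Word: "incorrect"
Morphemes: in- | correct
Each morpheme carries meaning
= 2 morphemes


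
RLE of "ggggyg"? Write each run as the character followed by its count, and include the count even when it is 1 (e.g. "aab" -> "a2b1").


String: "ggggyg"
Scanning for consecutive runs:
  'g' x 4
  'y' x 1
  'g' x 1
RLE = "g4y1g1"


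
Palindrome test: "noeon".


Word: "noeon"
Reversed: "noeon"
Forward == Backward? noeon == noeon
Palindrome = Yes


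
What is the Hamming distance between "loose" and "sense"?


Comparing character by character (same length = 5):
  Pos 0: 'l' vs 's' !=
  Pos 1: 'o' vs 'e' !=
  Pos 2: 'o' vs 'n' !=
  Pos 3: 's' vs 's' =
  Pos 4: 'e' vs 'e' =
Hamming distance = 3


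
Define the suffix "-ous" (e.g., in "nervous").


Suffix: -ous
As in: nervous -> nerve + -ous, with a spelling change
Meaning = having quality of


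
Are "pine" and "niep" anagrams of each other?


Word 1: "pine" → sorted: einp
Word 2: "niep" → sorted: einp
Same letters? einp == einp
Anagram = Yes


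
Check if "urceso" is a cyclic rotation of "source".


Word: "source", Candidate: "urceso"
Method: check if candidate is substring of word+word
"sourcesource" contains "urceso"? Yes
Is rotation = Yes


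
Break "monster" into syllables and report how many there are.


Word: "monster"
Syllable breakdown: mon · ster
Counting: 2 parts
= 2 syllables


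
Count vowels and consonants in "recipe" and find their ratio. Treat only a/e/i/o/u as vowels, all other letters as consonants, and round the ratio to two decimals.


Word: "recipe"
Vowels (a,e,i,o,u): 3
Consonants: 3
Ratio = 3/3
= 1.00


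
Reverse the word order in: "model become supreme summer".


Original: "model become supreme summer"
Words (1..n): model | become | supreme | summer
Reversed (n..1): summer | supreme | become | model
Result = "summer supreme become model"


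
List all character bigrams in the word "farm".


Word: "farm" (length 4)
Number of bigrams = 4 - 2 + 1 = 3
  Position 0: "fa"
  Position 1: "ar"
  Position 2: "rm"
Bigrams = "fa", "ar", "rm"


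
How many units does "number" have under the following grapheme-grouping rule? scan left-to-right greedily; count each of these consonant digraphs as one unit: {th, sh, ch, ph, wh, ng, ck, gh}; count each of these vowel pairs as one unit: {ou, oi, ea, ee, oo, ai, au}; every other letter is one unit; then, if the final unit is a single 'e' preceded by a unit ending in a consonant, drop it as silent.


Word: "number" (6 letters)
Left-to-right scan:
  [1] 'n' (letter)
  [2] 'u' (letter)
  [3] 'm' (letter)
  [4] 'b' (letter)
  [5] 'e' (letter)
  [6] 'r' (letter)
Units from scan: 6
Sound units = 6 units


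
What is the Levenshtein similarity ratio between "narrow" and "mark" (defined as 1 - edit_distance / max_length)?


Word 1: "narrow" (length 6)
Word 2: "mark" (length 4)
One optimal edit sequence:
  1. substitute 'n' -> 'm'  (+1)
  2. keep 'a'
  3. delete 'r'  (+1)
  4. keep 'r'
  5. delete 'o'  (+1)
  6. substitute 'w' -> 'k'  (+1)
Edit distance = 4
Max length = max(6, 4) = 6
Similarity = 1 - 4/6
= 0.3333


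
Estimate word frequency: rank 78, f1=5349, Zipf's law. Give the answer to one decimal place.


Zipf's law: f(r) = f(1) / r
f(1) = 5349
f(78) = 5349 / 78
= 68.6 occurrences


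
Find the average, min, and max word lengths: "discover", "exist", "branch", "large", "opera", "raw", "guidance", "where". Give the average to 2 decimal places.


Lengths: "discover"=8, "exist"=5, "branch"=6, "large"=5, "opera"=5, "raw"=3, "guidance"=8, "where"=5
Sum = 45, Count = 8
Average = 45/8 = 5.63
= avg=5.63, min=3, max=8


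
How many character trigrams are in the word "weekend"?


Word: "weekend" (length 7)
Number of 3-grams = length - 3 + 1 = 7 - 3 + 1
= 5


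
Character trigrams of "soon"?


Word: "soon" (length 4)
Number of trigrams = 4 - 3 + 1 = 2
  Position 0: "soo"
  Position 1: "oon"
Trigrams = "soo", "oon"


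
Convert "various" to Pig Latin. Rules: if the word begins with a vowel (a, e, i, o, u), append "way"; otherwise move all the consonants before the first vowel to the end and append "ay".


Word: "various"
Starts with consonant(s) → move to end, add 'ay'
Consonant cluster: "v"
Pig Latin = "ariousvay"


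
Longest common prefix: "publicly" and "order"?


Word 1: "publicly"
Word 2: "order"
Comparing from start:
  Pos 0: 'p' != 'o' (stop)
LCP = "" (length 0)


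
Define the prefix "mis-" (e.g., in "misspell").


Prefix: mis-
As in: misspell -> mis- + spell
Meaning = wrongly


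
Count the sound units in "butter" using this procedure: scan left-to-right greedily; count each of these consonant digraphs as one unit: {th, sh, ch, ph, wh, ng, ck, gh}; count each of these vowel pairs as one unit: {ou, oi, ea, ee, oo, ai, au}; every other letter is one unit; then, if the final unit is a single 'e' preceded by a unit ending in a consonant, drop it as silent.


Word: "butter" (6 letters)
Left-to-right scan:
  1. 'b' (letter)
  2. 'u' (letter)
  3. 't' (letter)
  4. 't' (letter)
  5. 'e' (letter)
  6. 'r' (letter)
Units from scan: 6
Sound units = 6 units


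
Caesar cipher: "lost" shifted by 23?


Word: "lost"
Shift: 23
Each letter → (letter + shift) mod 26:
  'l' (11) + 23 = 8 → 'i'
  'o' (14) + 23 = 11 → 'l'
  's' (18) + 23 = 15 → 'p'
  't' (19) + 23 = 16 → 'q'
Result = "ilpq"


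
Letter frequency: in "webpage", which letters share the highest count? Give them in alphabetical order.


Word: "webpage"
Letter counts:
  'a': 1
  'b': 1
  'e': 2
  'g': 1
  'p': 1
  'w': 1
Maximum count = 2
Most frequent = 'e' (2 times each)


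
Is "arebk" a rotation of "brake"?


Word: "brake", Candidate: "arebk"
Method: check if candidate is substring of word+word
"brakebrake" contains "arebk"? No
Is rotation = No


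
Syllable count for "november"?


Word: "november"
Syllable breakdown: no · vem · ber
Counting: 3 parts
= 3 syllables


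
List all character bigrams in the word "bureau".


Word: "bureau" (length 6)
Number of bigrams = 6 - 2 + 1 = 5
  Position 0: "bu"
  Position 1: "ur"
  Position 2: "re"
  Position 3: "ea"
  Position 4: "au"
Bigrams = "bu", "ur", "re", "ea", "au"


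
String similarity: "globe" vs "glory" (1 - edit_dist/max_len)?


Word 1: "globe" (length 5)
Word 2: "glory" (length 5)
One optimal edit sequence:
  1. keep 'g'
  2. keep 'l'
  3. keep 'o'
  4. substitute 'b' -> 'r'  (+1)
  5. substitute 'e' -> 'y'  (+1)
Edit distance = 2
Max length = max(5, 5) = 5
Similarity = 1 - 2/5
= 0.6000


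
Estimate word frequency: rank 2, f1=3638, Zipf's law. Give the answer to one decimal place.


Zipf's law: f(r) = f(1) / r
f(1) = 3638
f(2) = 3638 / 2
= 1819.0 occurrences


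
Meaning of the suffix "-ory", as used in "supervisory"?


Suffix: -ory
Example: supervisory = supervise + -ory, with a spelling change
Meaning = relating to / place for


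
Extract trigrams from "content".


Word: "content" (length 7)
Number of trigrams = 7 - 3 + 1 = 5
  Position 0: "con"
  Position 1: "ont"
  Position 2: "nte"
  Position 3: "ten"
  Position 4: "ent"
Trigrams = "con", "ont", "nte", "ten", "ent"


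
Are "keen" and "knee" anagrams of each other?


Word 1: "keen" → sorted: eekn
Word 2: "knee" → sorted: eekn
Same letters? eekn == eekn
Anagram = Yes


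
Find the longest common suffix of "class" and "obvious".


Word 1: "class"
Word 2: "obvious"
Comparing from end:
  Pos -1: 's' == 's'
  Pos -2: 's' != 'u' (stop)
LCS = "s" (length 1)


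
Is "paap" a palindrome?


Word: "paap"
Reversed: "paap"
Forward == Backward? paap == paap
Palindrome = Yes


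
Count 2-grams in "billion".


Word: "billion" (length 7)
Number of 2-grams = length - 2 + 1 = 7 - 2 + 1
= 6


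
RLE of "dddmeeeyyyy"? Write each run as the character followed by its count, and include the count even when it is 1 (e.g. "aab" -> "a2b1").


String: "dddmeeeyyyy"
Scanning for consecutive runs:
  'd' x 3
  'm' x 1
  'e' x 3
  'y' x 4
RLE = "d3m1e3y4"


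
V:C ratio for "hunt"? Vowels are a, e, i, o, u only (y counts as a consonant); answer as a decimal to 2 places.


Word: "hunt"
Vowels (a,e,i,o,u): 1
Consonants: 3
Ratio = 1/3
= 0.33


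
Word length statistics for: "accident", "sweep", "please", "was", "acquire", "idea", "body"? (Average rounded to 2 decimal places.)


Lengths: "accident"=8, "sweep"=5, "please"=6, "was"=3, "acquire"=7, "idea"=4, "body"=4
Sum = 37, Count = 7
Average = 37/7 = 5.29
= avg=5.29, min=3, max=8


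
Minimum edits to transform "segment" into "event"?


Word 1: "segment" (length 7)
Word 2: "event" (length 5)
One optimal edit sequence (insert/delete/substitute each cost 1):
  1. delete 's'  (+1)
  2. keep 'e'
  3. delete 'g'  (+1)
  4. substitute 'm' -> 'v'  (+1)
  5. keep 'e'
  6. keep 'n'
  7. keep 't'
Total edit operations: 3
Edit distance = 3


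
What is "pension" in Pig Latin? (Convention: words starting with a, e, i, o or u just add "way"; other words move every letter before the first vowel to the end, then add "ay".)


Word: "pension"
Starts with consonant(s) → move to end, add 'ay'
Consonant cluster: "p"
Pig Latin = "ensionpay"


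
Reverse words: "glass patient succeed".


Original: "glass patient succeed"
Words (1..n): glass | patient | succeed
Reversed (n..1): succeed | patient | glass
Result = "succeed patient glass"


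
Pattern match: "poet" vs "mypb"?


Pattern of "poet": [0, 1, 2, 3]
Pattern of "mypb": [0, 1, 2, 3]
Patterns match
Same pattern = Yes


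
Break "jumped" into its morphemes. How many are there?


Word: "jumped"
Morphemes: jump / -ed
Each morpheme carries meaning
= 2 morphemes


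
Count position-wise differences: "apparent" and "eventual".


Comparing character by character (same length = 8):
  Pos 0: 'a' vs 'e' !=
  Pos 1: 'p' vs 'v' !=
  Pos 2: 'p' vs 'e' !=
  Pos 3: 'a' vs 'n' !=
  Pos 4: 'r' vs 't' !=
  Pos 5: 'e' vs 'u' !=
  Pos 6: 'n' vs 'a' !=
  Pos 7: 't' vs 'l' !=
Hamming distance = 8


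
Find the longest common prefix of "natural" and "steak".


Word 1: "natural"
Word 2: "steak"
Comparing from start:
  Pos 0: 'n' != 's' (stop)
LCP = "" (length 0)


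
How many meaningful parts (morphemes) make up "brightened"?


Word: "brightened"
Morphemes: bright + -en + -ed
Each morpheme carries meaning
= 3 morphemes


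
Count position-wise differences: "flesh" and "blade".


Comparing character by character (same length = 5):
  Pos 0: 'f' vs 'b' !=
  Pos 1: 'l' vs 'l' =
  Pos 2: 'e' vs 'a' !=
  Pos 3: 's' vs 'd' !=
  Pos 4: 'h' vs 'e' !=
Hamming distance = 4


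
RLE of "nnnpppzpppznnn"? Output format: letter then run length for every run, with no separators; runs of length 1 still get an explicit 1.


String: "nnnpppzpppznnn"
Scanning for consecutive runs:
  'n' x 3
  'p' x 3
  'z' x 1
  'p' x 3
  'z' x 1
  'n' x 3
RLE = "n3p3z1p3z1n3"


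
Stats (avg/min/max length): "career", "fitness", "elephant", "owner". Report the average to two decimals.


Lengths: "career"=6, "fitness"=7, "elephant"=8, "owner"=5
Sum = 26, Count = 4
Average = 26/4 = 6.50
= avg=6.50, min=5, max=8


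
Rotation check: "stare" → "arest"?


Word: "stare", Candidate: "arest"
Method: check if candidate is substring of word+word
"starestare" contains "arest"? Yes
Is rotation = Yes


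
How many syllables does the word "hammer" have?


Word: "hammer"
Syllable breakdown: ham-mer
Counting: 2 parts
= 2 syllables


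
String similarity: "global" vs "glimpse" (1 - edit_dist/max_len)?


Word 1: "global" (length 6)
Word 2: "glimpse" (length 7)
One optimal edit sequence:
  1. keep 'g'
  2. keep 'l'
  3. insert 'i'  (+1)
  4. substitute 'o' -> 'm'  (+1)
  5. substitute 'b' -> 'p'  (+1)
  6. substitute 'a' -> 's'  (+1)
  7. substitute 'l' -> 'e'  (+1)
Edit distance = 5
Max length = max(6, 7) = 7
Similarity = 1 - 5/7
= 0.2857


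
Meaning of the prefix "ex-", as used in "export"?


Prefix: ex-
Example: export (ex- + port)
Meaning = out / former


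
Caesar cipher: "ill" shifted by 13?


Word: "ill"
Shift: 13
Each letter → (letter + shift) mod 26:
  'i' (8) + 13 = 21 → 'v'
  'l' (11) + 13 = 24 → 'y'
  'l' (11) + 13 = 24 → 'y'
Result = "vyy"


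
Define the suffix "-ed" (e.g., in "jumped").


Suffix: -ed
Example: jumped = jump + -ed
Meaning = past tense


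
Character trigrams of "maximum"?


Word: "maximum" (length 7)
Number of trigrams = 7 - 3 + 1 = 5
  Position 0: "max"
  Position 1: "axi"
  Position 2: "xim"
  Position 3: "imu"
  Position 4: "mum"
Trigrams = "max", "axi", "xim", "imu", "mum"


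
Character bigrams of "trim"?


Word: "trim" (length 4)
Number of bigrams = 4 - 2 + 1 = 3
  Position 0: "tr"
  Position 1: "ri"
  Position 2: "im"
Bigrams = "tr", "ri", "im"


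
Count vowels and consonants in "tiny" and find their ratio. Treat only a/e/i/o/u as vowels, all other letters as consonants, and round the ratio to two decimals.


Word: "tiny"
Vowels (a,e,i,o,u): 1
Consonants: 3
Ratio = 1/3
= 0.33


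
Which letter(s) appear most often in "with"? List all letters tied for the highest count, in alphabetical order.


Word: "with"
Letter counts:
  'h': 1
  'i': 1
  't': 1
  'w': 1
Maximum count = 1
Most frequent = 'h', 'i', 't', 'w' (1 time each)


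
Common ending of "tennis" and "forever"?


Word 1: "tennis"
Word 2: "forever"
Comparing from end:
  Pos -1: 's' != 'r' (stop)
LCS = "" (length 0)


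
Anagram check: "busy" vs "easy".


Word 1: "busy" → sorted: bsuy
Word 2: "easy" → sorted: aesy
Same letters? bsuy != aesy
Anagram = No


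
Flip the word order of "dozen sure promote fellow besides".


Original: "dozen sure promote fellow besides"
Words (1..n): dozen | sure | promote | fellow | besides
Reversed (n..1): besides | fellow | promote | sure | dozen
Result = "besides fellow promote sure dozen"


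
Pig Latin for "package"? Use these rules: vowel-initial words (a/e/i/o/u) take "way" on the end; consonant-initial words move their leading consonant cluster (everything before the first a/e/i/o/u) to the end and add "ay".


Word: "package"
Starts with consonant(s) → move to end, add 'ay'
Consonant cluster: "p"
Pig Latin = "ackagepay"


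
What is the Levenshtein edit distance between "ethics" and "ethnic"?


Word 1: "ethics" (length 6)
Word 2: "ethnic" (length 6)
One optimal edit sequence (insert/delete/substitute each cost 1):
  1. keep 'e'
  2. keep 't'
  3. keep 'h'
  4. insert 'n'  (+1)
  5. keep 'i'
  6. keep 'c'
  7. delete 's'  (+1)
Total edit operations: 2
Edit distance = 2


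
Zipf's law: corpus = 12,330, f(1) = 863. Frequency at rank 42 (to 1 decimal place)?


Zipf's law: f(r) = f(1) / r
f(1) = 863
f(42) = 863 / 42
= 20.5 occurrences


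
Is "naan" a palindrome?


Word: "naan"
Reversed: "naan"
Forward == Backward? naan == naan
Palindrome = Yes


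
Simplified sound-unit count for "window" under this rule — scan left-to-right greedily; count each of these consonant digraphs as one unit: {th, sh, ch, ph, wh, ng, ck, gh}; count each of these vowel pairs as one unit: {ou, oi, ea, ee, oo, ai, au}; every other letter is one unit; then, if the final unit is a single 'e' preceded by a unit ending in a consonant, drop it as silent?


Word: "window" (6 letters)
Left-to-right scan:
  (1) 'w' (letter)
  (2) 'i' (letter)
  (3) 'n' (letter)
  (4) 'd' (letter)
  (5) 'o' (letter)
  (6) 'w' (letter)
Units from scan: 6
Sound units = 6 units


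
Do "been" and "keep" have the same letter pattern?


Pattern of "been": [0, 1, 1, 2]
Pattern of "keep": [0, 1, 1, 2]
Patterns match
Same pattern = Yes


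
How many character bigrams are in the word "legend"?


Word: "legend" (length 6)
Number of 2-grams = length - 2 + 1 = 6 - 2 + 1
= 5


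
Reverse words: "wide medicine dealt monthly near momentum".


Original: "wide medicine dealt monthly near momentum"
Words (1..n): wide | medicine | dealt | monthly | near | momentum
Reversed (n..1): momentum | near | monthly | dealt | medicine | wide
Result = "momentum near monthly dealt medicine wide"


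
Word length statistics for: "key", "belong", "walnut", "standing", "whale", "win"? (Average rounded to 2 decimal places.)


Lengths: "key"=3, "belong"=6, "walnut"=6, "standing"=8, "whale"=5, "win"=3
Sum = 31, Count = 6
Average = 31/6 = 5.17
= avg=5.17, min=3, max=8


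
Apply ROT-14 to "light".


Word: "light"
Shift: 14
Each letter → (letter + shift) mod 26:
  'l' (11) + 14 = 25 → 'z'
  'i' (8) + 14 = 22 → 'w'
  'g' (6) + 14 = 20 → 'u'
  'h' (7) + 14 = 21 → 'v'
  't' (19) + 14 = 7 → 'h'
Result = "zwuvh"


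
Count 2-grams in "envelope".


Word: "envelope" (length 8)
Number of 2-grams = length - 2 + 1 = 8 - 2 + 1
= 7


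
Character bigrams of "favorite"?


Word: "favorite" (length 8)
Number of bigrams = 8 - 2 + 1 = 7
  Position 0: "fa"
  Position 1: "av"
  Position 2: "vo"
  Position 3: "or"
  Position 4: "ri"
  Position 5: "it"
  Position 6: "te"
Bigrams = "fa", "av", "vo", "or", "ri", "it", "te"


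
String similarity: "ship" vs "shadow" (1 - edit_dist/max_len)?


Word 1: "ship" (length 4)
Word 2: "shadow" (length 6)
One optimal edit sequence:
  1. keep 's'
  2. keep 'h'
  3. insert 'a'  (+1)
  4. insert 'd'  (+1)
  5. substitute 'i' -> 'o'  (+1)
  6. substitute 'p' -> 'w'  (+1)
Edit distance = 4
Max length = max(4, 6) = 6
Similarity = 1 - 4/6
= 0.3333


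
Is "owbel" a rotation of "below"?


Word: "below", Candidate: "owbel"
Method: check if candidate is substring of word+word
"belowbelow" contains "owbel"? Yes
Is rotation = Yes


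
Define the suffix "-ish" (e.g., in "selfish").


Suffix: -ish
Example: selfish (self + -ish)
Meaning = somewhat / having the qualities of


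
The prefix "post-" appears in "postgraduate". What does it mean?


Prefix: post-
Example: postgraduate = post- + graduate
Meaning = after


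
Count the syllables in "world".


Word: "world"
Syllable breakdown: world
Counting: 1 part
= 1 syllable


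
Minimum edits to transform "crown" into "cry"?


Word 1: "crown" (length 5)
Word 2: "cry" (length 3)
One optimal edit sequence (insert/delete/substitute each cost 1):
  1. keep 'c'
  2. keep 'r'
  3. delete 'o'  (+1)
  4. delete 'w'  (+1)
  5. substitute 'n' -> 'y'  (+1)
Total edit operations: 3
Edit distance = 3


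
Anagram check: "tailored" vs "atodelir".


Word 1: "tailored" → sorted: adeilort
Word 2: "atodelir" → sorted: adeilort
Same letters? adeilort == adeilort
Anagram = Yes


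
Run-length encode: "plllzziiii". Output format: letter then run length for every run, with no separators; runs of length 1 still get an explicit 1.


String: "plllzziiii"
Scanning for consecutive runs:
  'p' x 1
  'l' x 3
  'z' x 2
  'i' x 4
RLE = "p1l3z2i4"


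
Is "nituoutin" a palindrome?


Word: "nituoutin"
Reversed: "nituoutin"
Forward == Backward? nituoutin == nituoutin
Palindrome = Yes


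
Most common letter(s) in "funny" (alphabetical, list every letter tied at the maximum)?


Word: "funny"
Letter counts:
  'f': 1
  'n': 2
  'u': 1
  'y': 1
Maximum count = 2
Most frequent = 'n' (2 times each)


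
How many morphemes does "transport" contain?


Word: "transport"
Morphemes: trans- | port
Each morpheme carries meaning
= 2 morphemes


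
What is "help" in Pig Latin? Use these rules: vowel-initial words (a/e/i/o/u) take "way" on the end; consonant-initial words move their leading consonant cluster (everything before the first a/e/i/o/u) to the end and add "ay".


Word: "help"
Starts with consonant(s) → move to end, add 'ay'
Consonant cluster: "h"
Pig Latin = "elphay"


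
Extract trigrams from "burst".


Word: "burst" (length 5)
Number of trigrams = 5 - 3 + 1 = 3
  Position 0: "bur"
  Position 1: "urs"
  Position 2: "rst"
Trigrams = "bur", "urs", "rst"


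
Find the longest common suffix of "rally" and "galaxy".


Word 1: "rally"
Word 2: "galaxy"
Comparing from end:
  Pos -1: 'y' == 'y'
  Pos -2: 'l' != 'x' (stop)
LCS = "y" (length 1)


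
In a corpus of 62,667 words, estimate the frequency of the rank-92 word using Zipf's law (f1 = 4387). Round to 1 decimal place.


Zipf's law: f(r) = f(1) / r
f(1) = 4387
f(92) = 4387 / 92
= 47.7 occurrences


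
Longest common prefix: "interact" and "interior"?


Word 1: "interact"
Word 2: "interior"
Comparing from start:
  Pos 0: 'i' == 'i'
  Pos 1: 'n' == 'n'
  Pos 2: 't' == 't'
  Pos 3: 'e' == 'e'
  Pos 4: 'r' == 'r'
  Pos 5: 'a' != 'i' (stop)
LCP = "inter" (length 5)


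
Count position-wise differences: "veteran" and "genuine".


Comparing character by character (same length = 7):
  Pos 0: 'v' vs 'g' !=
  Pos 1: 'e' vs 'e' =
  Pos 2: 't' vs 'n' !=
  Pos 3: 'e' vs 'u' !=
  Pos 4: 'r' vs 'i' !=
  Pos 5: 'a' vs 'n' !=
  Pos 6: 'n' vs 'e' !=
Hamming distance = 6


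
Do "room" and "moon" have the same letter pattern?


Pattern of "room": [0, 1, 1, 2]
Pattern of "moon": [0, 1, 1, 2]
Patterns match
Same pattern = Yes


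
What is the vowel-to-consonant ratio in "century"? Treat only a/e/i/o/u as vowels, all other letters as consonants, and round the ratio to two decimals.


Word: "century"
Vowels (a,e,i,o,u): 2
Consonants: 5
Ratio = 2/5
= 0.40


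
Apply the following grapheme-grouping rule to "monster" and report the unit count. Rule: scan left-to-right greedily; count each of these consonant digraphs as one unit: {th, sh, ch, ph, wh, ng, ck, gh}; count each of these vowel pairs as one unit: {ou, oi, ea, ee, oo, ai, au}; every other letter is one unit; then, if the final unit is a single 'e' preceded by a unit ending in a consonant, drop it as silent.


Word: "monster" (7 letters)
Left-to-right scan:
  1. 'm' (letter)
  2. 'o' (letter)
  3. 'n' (letter)
  4. 's' (letter)
  5. 't' (letter)
  6. 'e' (letter)
  7. 'r' (letter)
Units from scan: 7
Sound units = 7 units


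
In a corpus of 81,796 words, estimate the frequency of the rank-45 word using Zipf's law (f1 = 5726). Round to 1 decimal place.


Zipf's law: f(r) = f(1) / r
f(1) = 5726
f(45) = 5726 / 45
= 127.2 occurrences


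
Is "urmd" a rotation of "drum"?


Word: "drum", Candidate: "urmd"
Method: check if candidate is substring of word+word
"drumdrum" contains "urmd"? No
Is rotation = No


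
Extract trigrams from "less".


Word: "less" (length 4)
Number of trigrams = 4 - 3 + 1 = 2
  Position 0: "les"
  Position 1: "ess"
Trigrams = "les", "ess"


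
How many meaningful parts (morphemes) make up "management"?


Word: "management"
Morphemes: manage | -ment
Each morpheme carries meaning
= 2 morphemes


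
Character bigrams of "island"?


Word: "island" (length 6)
Number of bigrams = 6 - 2 + 1 = 5
  Position 0: "is"
  Position 1: "sl"
  Position 2: "la"
  Position 3: "an"
  Position 4: "nd"
Bigrams = "is", "sl", "la", "an", "nd"


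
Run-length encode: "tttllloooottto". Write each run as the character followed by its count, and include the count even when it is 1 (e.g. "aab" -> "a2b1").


String: "tttllloooottto"
Scanning for consecutive runs:
  't' x 3
  'l' x 3
  'o' x 4
  't' x 3
  'o' x 1
RLE = "t3l3o4t3o1"


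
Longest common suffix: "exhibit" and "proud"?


Word 1: "exhibit"
Word 2: "proud"
Comparing from end:
  Pos -1: 't' != 'd' (stop)
LCS = "" (length 0)


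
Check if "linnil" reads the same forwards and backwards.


Word: "linnil"
Reversed: "linnil"
Forward == Backward? linnil == linnil
Palindrome = Yes


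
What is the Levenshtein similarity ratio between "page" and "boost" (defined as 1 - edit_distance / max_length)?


Word 1: "page" (length 4)
Word 2: "boost" (length 5)
One optimal edit sequence:
  1. insert 'b'  (+1)
  2. substitute 'p' -> 'o'  (+1)
  3. substitute 'a' -> 'o'  (+1)
  4. substitute 'g' -> 's'  (+1)
  5. substitute 'e' -> 't'  (+1)
Edit distance = 5
Max length = max(4, 5) = 5
Similarity = 1 - 5/5
= 0.0000


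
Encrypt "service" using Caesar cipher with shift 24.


Word: "service"
Shift: 24
Each letter → (letter + shift) mod 26:
  's' (18) + 24 = 16 → 'q'
  'e' (4) + 24 = 2 → 'c'
  'r' (17) + 24 = 15 → 'p'
  'v' (21) + 24 = 19 → 't'
  'i' (8) + 24 = 6 → 'g'
  'c' (2) + 24 = 0 → 'a'
  'e' (4) + 24 = 2 → 'c'
Result = "qcptgac"


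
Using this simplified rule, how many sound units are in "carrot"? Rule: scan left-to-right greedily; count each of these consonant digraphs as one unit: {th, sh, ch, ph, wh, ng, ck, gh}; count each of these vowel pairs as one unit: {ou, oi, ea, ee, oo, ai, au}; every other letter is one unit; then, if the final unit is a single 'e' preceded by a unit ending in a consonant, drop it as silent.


Word: "carrot" (6 letters)
Left-to-right scan:
  [1] 'c' (letter)
  [2] 'a' (letter)
  [3] 'r' (letter)
  [4] 'r' (letter)
  [5] 'o' (letter)
  [6] 't' (letter)
Units from scan: 6
Sound units = 6 units


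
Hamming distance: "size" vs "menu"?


Comparing character by character (same length = 4):
  Pos 0: 's' vs 'm' !=
  Pos 1: 'i' vs 'e' !=
  Pos 2: 'z' vs 'n' !=
  Pos 3: 'e' vs 'u' !=
Hamming distance = 4


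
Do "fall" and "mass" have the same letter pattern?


Pattern of "fall": [0, 1, 2, 2]
Pattern of "mass": [0, 1, 2, 2]
Patterns match
Same pattern = Yes


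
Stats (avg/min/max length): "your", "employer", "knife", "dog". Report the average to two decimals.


Lengths: "your"=4, "employer"=8, "knife"=5, "dog"=3
Sum = 20, Count = 4
Average = 20/4 = 5.00
= avg=5.00, min=3, max=8


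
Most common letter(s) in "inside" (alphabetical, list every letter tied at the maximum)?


Word: "inside"
Letter counts:
  'd': 1
  'e': 1
  'i': 2
  'n': 1
  's': 1
Maximum count = 2
Most frequent = 'i' (2 times each)


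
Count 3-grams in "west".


Word: "west" (length 4)
Number of 3-grams = length - 3 + 1 = 4 - 3 + 1
= 2


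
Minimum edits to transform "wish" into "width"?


Word 1: "wish" (length 4)
Word 2: "width" (length 5)
One optimal edit sequence (insert/delete/substitute each cost 1):
  1. keep 'w'
  2. keep 'i'
  3. insert 'd'  (+1)
  4. substitute 's' -> 't'  (+1)
  5. keep 'h'
Total edit operations: 2
Edit distance = 2


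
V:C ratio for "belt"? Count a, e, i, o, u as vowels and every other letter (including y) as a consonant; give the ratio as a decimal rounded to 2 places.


Word: "belt"
Vowels (a,e,i,o,u): 1
Consonants: 3
Ratio = 1/3
= 0.33


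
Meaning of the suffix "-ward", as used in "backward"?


Suffix: -ward
Example: backward (back + -ward)
Meaning = in the direction of


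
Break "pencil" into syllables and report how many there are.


Word: "pencil"
Syllable breakdown: pen / cil
Counting: 2 parts
= 2 syllables


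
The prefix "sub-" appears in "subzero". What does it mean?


Prefix: sub-
Example: subzero (sub- + zero)
Meaning = under / below


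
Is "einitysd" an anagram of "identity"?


Word 1: "identity" → sorted: deiintty
Word 2: "einitysd" → sorted: deiinsty
Same letters? deiintty != deiinsty
Anagram = No


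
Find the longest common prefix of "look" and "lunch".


Word 1: "look"
Word 2: "lunch"
Comparing from start:
  Pos 0: 'l' == 'l'
  Pos 1: 'o' != 'u' (stop)
LCP = "l" (length 1)


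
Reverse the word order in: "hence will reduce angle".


Original: "hence will reduce angle"
Words (1..n): hence | will | reduce | angle
Reversed (n..1): angle | reduce | will | hence
Result = "angle reduce will hence"


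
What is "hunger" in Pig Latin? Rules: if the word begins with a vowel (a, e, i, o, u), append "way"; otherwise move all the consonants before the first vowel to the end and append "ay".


Word: "hunger"
Starts with consonant(s) → move to end, add 'ay'
Consonant cluster: "h"
Pig Latin = "ungerhay"


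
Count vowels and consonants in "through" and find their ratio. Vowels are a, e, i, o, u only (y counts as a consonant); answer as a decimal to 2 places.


Word: "through"
Vowels (a,e,i,o,u): 2
Consonants: 5
Ratio = 2/5
= 0.40


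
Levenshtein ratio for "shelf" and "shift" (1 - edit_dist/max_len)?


Word 1: "shelf" (length 5)
Word 2: "shift" (length 5)
One optimal edit sequence:
  1. keep 's'
  2. keep 'h'
  3. substitute 'e' -> 'i'  (+1)
  4. substitute 'l' -> 'f'  (+1)
  5. substitute 'f' -> 't'  (+1)
Edit distance = 3
Max length = max(5, 5) = 5
Similarity = 1 - 3/5
= 0.4000


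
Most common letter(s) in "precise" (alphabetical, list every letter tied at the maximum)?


Word: "precise"
Letter counts:
  'c': 1
  'e': 2
  'i': 1
  'p': 1
  'r': 1
  's': 1
Maximum count = 2
Most frequent = 'e' (2 times each)


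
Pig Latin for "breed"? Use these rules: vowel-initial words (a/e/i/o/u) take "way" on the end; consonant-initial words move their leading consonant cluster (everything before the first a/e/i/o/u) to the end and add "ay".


Word: "breed"
Starts with consonant(s) → move to end, add 'ay'
Consonant cluster: "br"
Pig Latin = "eedbray"


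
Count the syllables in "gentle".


Word: "gentle"
Syllable breakdown: gen-tle
Counting: 2 parts
= 2 syllables


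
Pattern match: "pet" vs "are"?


Pattern of "pet": [0, 1, 2]
Pattern of "are": [0, 1, 2]
Patterns match
Same pattern = Yes


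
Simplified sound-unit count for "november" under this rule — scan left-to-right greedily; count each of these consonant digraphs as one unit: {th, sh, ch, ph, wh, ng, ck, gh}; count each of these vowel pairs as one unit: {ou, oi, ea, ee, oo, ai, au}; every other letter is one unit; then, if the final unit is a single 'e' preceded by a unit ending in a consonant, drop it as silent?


Word: "november" (8 letters)
Left-to-right scan:
  [1] 'n' (letter)
  [2] 'o' (letter)
  [3] 'v' (letter)
  [4] 'e' (letter)
  [5] 'm' (letter)
  [6] 'b' (letter)
  [7] 'e' (letter)
  [8] 'r' (letter)
Units from scan: 8
Sound units = 8 units


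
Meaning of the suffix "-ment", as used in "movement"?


Suffix: -ment
As in: movement -> move + -ment
Meaning = result of action


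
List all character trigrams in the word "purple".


Word: "purple" (length 6)
Number of trigrams = 6 - 3 + 1 = 4
  Position 0: "pur"
  Position 1: "urp"
  Position 2: "rpl"
  Position 3: "ple"
Trigrams = "pur", "urp", "rpl", "ple"


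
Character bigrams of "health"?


Word: "health" (length 6)
Number of bigrams = 6 - 2 + 1 = 5
  Position 0: "he"
  Position 1: "ea"
  Position 2: "al"
  Position 3: "lt"
  Position 4: "th"
Bigrams = "he", "ea", "al", "lt", "th"


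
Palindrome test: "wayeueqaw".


Word: "wayeueqaw"
Reversed: "waqeueyaw"
Forward == Backward? wayeueqaw != waqeueyaw
Palindrome = No


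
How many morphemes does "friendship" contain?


Word: "friendship"
Morphemes: friend / -ship
Each morpheme carries meaning
= 2 morphemes


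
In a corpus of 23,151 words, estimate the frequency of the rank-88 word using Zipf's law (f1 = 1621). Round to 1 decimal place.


Zipf's law: f(r) = f(1) / r
f(1) = 1621
f(88) = 1621 / 88
= 18.4 occurrences


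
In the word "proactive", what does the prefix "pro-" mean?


Prefix: pro-
Example: proactive (pro- + active)
Meaning = forward / in favor of


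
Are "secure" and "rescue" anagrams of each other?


Word 1: "secure" → sorted: ceersu
Word 2: "rescue" → sorted: ceersu
Same letters? ceersu == ceersu
Anagram = Yes


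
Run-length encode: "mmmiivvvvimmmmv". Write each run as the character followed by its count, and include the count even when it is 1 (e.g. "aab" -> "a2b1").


String: "mmmiivvvvimmmmv"
Scanning for consecutive runs:
  'm' x 3
  'i' x 2
  'v' x 4
  'i' x 1
  'm' x 4
  'v' x 1
RLE = "m3i2v4i1m4v1"


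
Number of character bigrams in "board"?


Word: "board" (length 5)
Number of 2-grams = length - 2 + 1 = 5 - 2 + 1
= 4


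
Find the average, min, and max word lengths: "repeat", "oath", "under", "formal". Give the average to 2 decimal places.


Lengths: "repeat"=6, "oath"=4, "under"=5, "formal"=6
Sum = 21, Count = 4
Average = 21/4 = 5.25
= avg=5.25, min=4, max=6


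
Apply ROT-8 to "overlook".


Word: "overlook"
Shift: 8
Each letter → (letter + shift) mod 26:
  'o' (14) + 8 = 22 → 'w'
  'v' (21) + 8 = 3 → 'd'
  'e' (4) + 8 = 12 → 'm'
  'r' (17) + 8 = 25 → 'z'
  'l' (11) + 8 = 19 → 't'
  'o' (14) + 8 = 22 → 'w'
  'o' (14) + 8 = 22 → 'w'
  'k' (10) + 8 = 18 → 's'
Result = "wdmztwws"


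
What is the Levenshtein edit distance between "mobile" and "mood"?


Word 1: "mobile" (length 6)
Word 2: "mood" (length 4)
One optimal edit sequence (insert/delete/substitute each cost 1):
  1. keep 'm'
  2. keep 'o'
  3. delete 'b'  (+1)
  4. delete 'i'  (+1)
  5. substitute 'l' -> 'o'  (+1)
  6. substitute 'e' -> 'd'  (+1)
Total edit operations: 4
Edit distance = 4


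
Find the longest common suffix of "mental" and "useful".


Word 1: "mental"
Word 2: "useful"
Comparing from end:
  Pos -1: 'l' == 'l'
  Pos -2: 'a' != 'u' (stop)
LCS = "l" (length 1)


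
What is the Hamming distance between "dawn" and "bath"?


Comparing character by character (same length = 4):
  Pos 0: 'd' vs 'b' !=
  Pos 1: 'a' vs 'a' =
  Pos 2: 'w' vs 't' !=
  Pos 3: 'n' vs 'h' !=
Hamming distance = 3


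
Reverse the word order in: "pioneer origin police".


Original: "pioneer origin police"
Words (1..n): pioneer | origin | police
Reversed (n..1): police | origin | pioneer
Result = "police origin pioneer"


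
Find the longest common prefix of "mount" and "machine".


Word 1: "mount"
Word 2: "machine"
Comparing from start:
  Pos 0: 'm' == 'm'
  Pos 1: 'o' != 'a' (stop)
LCP = "m" (length 1)


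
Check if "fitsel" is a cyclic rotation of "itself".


Word: "itself", Candidate: "fitsel"
Method: check if candidate is substring of word+word
"itselfitself" contains "fitsel"? Yes
Is rotation = Yes
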